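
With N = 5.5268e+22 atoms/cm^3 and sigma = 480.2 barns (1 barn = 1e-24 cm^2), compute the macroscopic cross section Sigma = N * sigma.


Sigma = N * sigma_barns * 1e-24
Sigma = 5.5268e+22 * 480.2 * 1e-24
Sigma = 26.540 /cm

26.540


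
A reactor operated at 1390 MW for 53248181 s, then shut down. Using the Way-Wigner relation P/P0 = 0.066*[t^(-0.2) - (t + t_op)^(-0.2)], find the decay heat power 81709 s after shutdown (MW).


P/P0 = 0.066 * [t^(-0.2) - (t + t_op)^(-0.2)]
P/P0 = 0.066 * [81709^(-0.2) - (81709 + 53248181)^(-0.2)]
P/P0 = 0.066 * [0.1041228 - 0.02848432] = 0.004992140
P = 1390 * 0.004992140 = 6.9391 MW

6.9391


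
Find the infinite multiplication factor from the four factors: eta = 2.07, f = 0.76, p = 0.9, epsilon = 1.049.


k_inf = eta * f * p * epsilon
k_inf = 2.07 * 0.76 * 0.9 * 1.049
k_inf = 1.4853

1.4853


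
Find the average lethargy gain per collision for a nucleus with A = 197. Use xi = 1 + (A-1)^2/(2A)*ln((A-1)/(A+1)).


xi = 1 + (A-1)^2/(2A) * ln((A-1)/(A+1))
xi = 1 + (197-1)^2/(2*197) * ln((197-1)/(197 +1))
xi = 0.010118

0.010118


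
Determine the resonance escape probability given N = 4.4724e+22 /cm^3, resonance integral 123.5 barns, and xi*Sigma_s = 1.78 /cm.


p = exp(-N * I * 1e-24 / (xi*Sigma_s))
p = exp(-4.4724e+22 * 123.5 * 1e-24 / 1.78)
p = 0.044912

0.044912


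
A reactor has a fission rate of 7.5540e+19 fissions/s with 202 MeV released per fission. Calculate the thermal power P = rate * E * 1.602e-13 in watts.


P = fission_rate * E_MeV * 1.602e-13
P = 7.5540e+19 * 202 * 1.602e-13
P = 2.4445e+09 W

2.4445e+09


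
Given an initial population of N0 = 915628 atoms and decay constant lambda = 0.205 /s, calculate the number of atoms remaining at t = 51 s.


N = N0 * exp(-lambda * t)
N = 915628 * exp(-0.205 * 51)
N = 26.374

26.374


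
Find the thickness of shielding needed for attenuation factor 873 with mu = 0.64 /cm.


x = ln(factor) / mu
x = ln(873) / 0.64
x = 10.581 cm

10.581


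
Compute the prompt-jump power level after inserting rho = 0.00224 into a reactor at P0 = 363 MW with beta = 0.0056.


P1/P0 = beta / (beta - rho)
P1/P0 = 0.0056 / (0.0056 - 0.00224) = 1.666667
P1 = 363 * 1.666667 = 605.00 MW

605.00


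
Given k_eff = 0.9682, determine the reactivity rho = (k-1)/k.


rho = (k_eff - 1) / k_eff
rho = (0.9682 - 1) / 0.9682
rho = -0.032844

-0.032844


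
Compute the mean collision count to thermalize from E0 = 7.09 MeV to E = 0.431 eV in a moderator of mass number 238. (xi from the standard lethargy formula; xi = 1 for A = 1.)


xi = 1 + (A-1)^2/(2A)*ln((A-1)/(A+1)) = 0.008379872 (for A = 238)
n = ln(E0/E) / xi
n = ln(7.09e6 / 0.431) / 0.008379872
n = ln(1.645012e+07) / 0.008379872 = 1982.8

1982.8


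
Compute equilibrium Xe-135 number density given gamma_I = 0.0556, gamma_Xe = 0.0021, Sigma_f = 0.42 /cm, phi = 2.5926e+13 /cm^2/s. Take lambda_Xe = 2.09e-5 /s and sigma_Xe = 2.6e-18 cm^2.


Xe_eq = (gamma_I + gamma_Xe) * Sigma_f * phi / (lambda_Xe + sigma_Xe * phi)
Numerator = (0.0556 + 0.0021) * 0.42 * 2.5926e+13 = 6.282907e+11
Denominator = 2.09e-5 + 2.6e-18 * 2.5926e+13 = 8.830760e-05
Xe_eq = 6.282907e+11 / 8.830760e-05 = 7.1148e+15 /cm^3

7.1148e+15


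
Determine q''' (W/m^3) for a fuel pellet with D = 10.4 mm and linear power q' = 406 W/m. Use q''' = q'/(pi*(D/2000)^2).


r = D / 2 / 1000 = 10.4 / 2 / 1000 = 0.0052 m
q''' = q' / (pi * r^2)
q''' = 406 / (pi * 0.0052^2)
q''' = 4.7794e+06 W/m^3

4.7794e+06


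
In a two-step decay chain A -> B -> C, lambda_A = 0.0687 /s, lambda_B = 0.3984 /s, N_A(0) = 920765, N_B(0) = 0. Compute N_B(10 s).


N_B(t) = lambda_A * N_A0 / (lambda_B - lambda_A) * [exp(-lambda_A*t) - exp(-lambda_B*t)]
exp(-0.0687*10) = 0.5030831; exp(-0.3984*10) = 0.01861105
N_B = 0.0687 * 920765 / (0.3984 - 0.0687) * (0.5030831 - 0.01861105)
N_B = 92951

92951


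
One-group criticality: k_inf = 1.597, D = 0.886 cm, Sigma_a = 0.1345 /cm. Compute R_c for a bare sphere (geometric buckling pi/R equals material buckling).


L^2 = D / Sigma_a = 0.886 / 0.1345 = 6.587361 cm^2
B_m^2 = (k_inf - 1) / L^2 = (1.597 - 1) / 6.587361 = 0.09062810 /cm^2
For a bare sphere: B_g = pi/R, so R_c = pi / sqrt(B_m^2)
R_c = pi / sqrt(0.09062810) = 10.436 cm

10.436


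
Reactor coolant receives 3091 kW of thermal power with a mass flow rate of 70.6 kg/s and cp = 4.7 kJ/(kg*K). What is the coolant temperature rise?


dT = Q / (m_dot * cp)
dT = 3091 / (70.6 * 4.7)
dT = 9.3153 C

9.3153


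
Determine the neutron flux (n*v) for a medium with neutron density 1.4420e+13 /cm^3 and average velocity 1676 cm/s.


phi = n * v
phi = 1.4420e+13 * 1676
phi = 2.4168e+16 /cm^2/s

2.4168e+16


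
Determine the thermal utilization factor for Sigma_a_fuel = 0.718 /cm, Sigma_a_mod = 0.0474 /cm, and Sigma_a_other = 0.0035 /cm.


f = Sigma_a_fuel / (Sigma_a_fuel + Sigma_a_mod + Sigma_a_other)
f = 0.718 / (0.718 + 0.0474 + 0.0035)
f = 0.93380

0.93380


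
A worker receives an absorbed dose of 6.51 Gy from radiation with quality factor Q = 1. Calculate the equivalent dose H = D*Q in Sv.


H = D * Q
H = 6.51 * 1
H = 6.5100 Sv

6.5100


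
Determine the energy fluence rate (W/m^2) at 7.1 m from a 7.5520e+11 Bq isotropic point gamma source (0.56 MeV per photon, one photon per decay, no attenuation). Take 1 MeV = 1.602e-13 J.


psi = A * E * 1.602e-13 / (4*pi*r^2)
psi = 7.5520e+11 * 0.56 * 1.602e-13 / (4*pi*7.1^2)
psi = 1.0695e-04 W/m^2

1.0695e-04


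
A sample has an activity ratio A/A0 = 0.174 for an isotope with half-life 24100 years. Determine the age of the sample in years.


lambda = ln(2) / t_half = ln(2) / 24100 = 2.876129e-05 /yr
t = -ln(A/A0) / lambda
t = -ln(0.174) / 2.876129e-05
t = 60800 yr

60800


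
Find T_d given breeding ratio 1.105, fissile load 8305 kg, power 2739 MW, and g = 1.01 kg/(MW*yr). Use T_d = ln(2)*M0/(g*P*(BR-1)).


Breeding gain G = BR - 1 = 1.105 - 1 = 0.105
Fissile production rate = g * P * G = 1.01 * 2739 * 0.105 = 290.47095 kg/yr
T_d = ln(2) * M0 / (g * P * G)
T_d = ln(2) * 8305 / 290.47095 = 19.818 yr

19.818


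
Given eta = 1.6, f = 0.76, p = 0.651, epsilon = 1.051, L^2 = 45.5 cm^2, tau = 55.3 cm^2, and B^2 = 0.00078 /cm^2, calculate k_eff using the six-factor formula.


k_inf = eta*f*p*eps = 1.6*0.76*0.651*1.051 = 0.8319884
P_TNL = 1/(1 + L^2*B^2) = 1/(1 + 45.5*0.00078) = 0.9657264
P_FNL = exp(-B^2*tau) = exp(-0.00078*55.3) = 0.9577830
k_eff = k_inf * P_TNL * P_FNL = 0.8319884 * 0.9657264 * 0.9577830
k_eff = 0.76955

0.76955


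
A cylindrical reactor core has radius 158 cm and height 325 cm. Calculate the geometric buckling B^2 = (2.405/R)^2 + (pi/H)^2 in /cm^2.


B^2 = (2.405/R)^2 + (pi/H)^2
B^2 = (2.405/158)^2 + (pi/325)^2
B^2 = 3.2513e-04 /cm^2

3.2513e-04


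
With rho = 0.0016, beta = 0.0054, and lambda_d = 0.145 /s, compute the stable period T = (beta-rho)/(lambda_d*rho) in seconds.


T = (beta - rho) / (lambda_d * rho)
T = (0.0054 - 0.0016) / (0.145 * 0.0016)
T = 16.379 s

16.379


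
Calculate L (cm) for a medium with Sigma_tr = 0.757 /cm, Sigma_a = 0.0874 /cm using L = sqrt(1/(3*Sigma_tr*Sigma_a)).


D = 1 / (3 * Sigma_tr) = 1 / (3 * 0.757) = 0.4403347 cm
L = sqrt(D / Sigma_a)
L = sqrt(0.4403347 / 0.0874)
L = 2.2446 cm

2.2446


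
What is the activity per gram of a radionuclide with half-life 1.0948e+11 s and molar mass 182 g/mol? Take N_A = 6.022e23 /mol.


lambda = ln(2) / t_half = ln(2) / 1.0948e+11 = 6.331268e-12 /s
SA = lambda * N_A / M
SA = 6.331268e-12 * 6.022e23 / 182
SA = 2.0949e+10 Bq/g

2.0949e+10


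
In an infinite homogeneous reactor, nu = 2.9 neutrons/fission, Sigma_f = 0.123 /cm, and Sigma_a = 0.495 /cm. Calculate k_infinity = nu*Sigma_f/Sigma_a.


k_inf = nu * Sigma_f / Sigma_a
k_inf = 2.9 * 0.123 / 0.495
k_inf = 0.72061

0.72061


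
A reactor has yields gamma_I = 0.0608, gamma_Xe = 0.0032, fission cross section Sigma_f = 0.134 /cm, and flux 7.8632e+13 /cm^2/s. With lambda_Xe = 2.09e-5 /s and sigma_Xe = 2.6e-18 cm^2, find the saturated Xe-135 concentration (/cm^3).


Xe_eq = (gamma_I + gamma_Xe) * Sigma_f * phi / (lambda_Xe + sigma_Xe * phi)
Numerator = (0.0608 + 0.0032) * 0.134 * 7.8632e+13 = 6.743480e+11
Denominator = 2.09e-5 + 2.6e-18 * 7.8632e+13 = 2.253432e-04
Xe_eq = 6.743480e+11 / 2.253432e-04 = 2.9925e+15 /cm^3

2.9925e+15


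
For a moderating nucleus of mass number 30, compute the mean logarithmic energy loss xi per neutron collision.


xi = 1 + (A-1)^2/(2A) * ln((A-1)/(A+1))
xi = 1 + (30-1)^2/(2*30) * ln((30-1)/(30 +1))
xi = 0.065209

0.065209


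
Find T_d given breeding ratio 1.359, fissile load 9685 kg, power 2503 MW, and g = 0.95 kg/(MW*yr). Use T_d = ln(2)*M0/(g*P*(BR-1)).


Breeding gain G = BR - 1 = 1.359 - 1 = 0.359
Fissile production rate = g * P * G = 0.95 * 2503 * 0.359 = 853.64815 kg/yr
T_d = ln(2) * M0 / (g * P * G)
T_d = ln(2) * 9685 / 853.64815 = 7.8640 yr

7.8640


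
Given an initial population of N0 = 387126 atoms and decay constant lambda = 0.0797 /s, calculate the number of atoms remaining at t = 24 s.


N = N0 * exp(-lambda * t)
N = 387126 * exp(-0.0797 * 24)
N = 57165

57165


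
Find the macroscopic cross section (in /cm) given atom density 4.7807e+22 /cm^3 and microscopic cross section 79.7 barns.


Sigma = N * sigma_barns * 1e-24
Sigma = 4.7807e+22 * 79.7 * 1e-24
Sigma = 3.8102 /cm

3.8102


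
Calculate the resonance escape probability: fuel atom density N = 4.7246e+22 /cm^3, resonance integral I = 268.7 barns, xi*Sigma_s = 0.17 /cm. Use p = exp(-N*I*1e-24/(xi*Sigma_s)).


p = exp(-N * I * 1e-24 / (xi*Sigma_s))
p = exp(-4.7246e+22 * 268.7 * 1e-24 / 0.17)
p = 3.7019e-33

3.7019e-33


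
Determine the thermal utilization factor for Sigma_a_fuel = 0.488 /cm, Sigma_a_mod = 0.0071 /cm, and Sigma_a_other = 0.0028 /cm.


f = Sigma_a_fuel / (Sigma_a_fuel + Sigma_a_mod + Sigma_a_other)
f = 0.488 / (0.488 + 0.0071 + 0.0028)
f = 0.98012

0.98012


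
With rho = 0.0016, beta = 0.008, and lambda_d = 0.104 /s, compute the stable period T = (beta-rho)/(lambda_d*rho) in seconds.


T = (beta - rho) / (lambda_d * rho)
T = (0.008 - 0.0016) / (0.104 * 0.0016)
T = 38.462 s

38.462


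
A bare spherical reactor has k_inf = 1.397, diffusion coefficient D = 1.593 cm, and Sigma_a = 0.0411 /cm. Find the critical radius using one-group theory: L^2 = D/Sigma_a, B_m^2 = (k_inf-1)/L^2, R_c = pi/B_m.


L^2 = D / Sigma_a = 1.593 / 0.0411 = 38.75912 cm^2
B_m^2 = (k_inf - 1) / L^2 = (1.397 - 1) / 38.75912 = 0.01024275 /cm^2
For a bare sphere: B_g = pi/R, so R_c = pi / sqrt(B_m^2)
R_c = pi / sqrt(0.01024275) = 31.041 cm

31.041


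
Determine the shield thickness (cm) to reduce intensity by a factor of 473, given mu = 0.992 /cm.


x = ln(factor) / mu
x = ln(473) / 0.992
x = 6.2088 cm

6.2088


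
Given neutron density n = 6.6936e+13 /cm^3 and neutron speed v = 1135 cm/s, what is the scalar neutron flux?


phi = n * v
phi = 6.6936e+13 * 1135
phi = 7.5972e+16 /cm^2/s

7.5972e+16


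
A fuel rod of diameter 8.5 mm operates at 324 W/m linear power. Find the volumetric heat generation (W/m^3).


r = D / 2 / 1000 = 8.5 / 2 / 1000 = 0.00425 m
q''' = q' / (pi * r^2)
q''' = 324 / (pi * 0.00425^2)
q''' = 5.7098e+06 W/m^3

5.7098e+06


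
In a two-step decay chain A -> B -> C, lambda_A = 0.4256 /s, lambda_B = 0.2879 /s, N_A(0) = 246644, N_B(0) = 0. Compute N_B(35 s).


N_B(t) = lambda_A * N_A0 / (lambda_B - lambda_A) * [exp(-lambda_A*t) - exp(-lambda_B*t)]
exp(-0.4256*35) = 3.394294e-07; exp(-0.2879*35) = 4.205636e-05
N_B = 0.4256 * 246644 / (0.2879 - 0.4256) * (3.394294e-07 - 4.205636e-05)
N_B = 31.802

31.802


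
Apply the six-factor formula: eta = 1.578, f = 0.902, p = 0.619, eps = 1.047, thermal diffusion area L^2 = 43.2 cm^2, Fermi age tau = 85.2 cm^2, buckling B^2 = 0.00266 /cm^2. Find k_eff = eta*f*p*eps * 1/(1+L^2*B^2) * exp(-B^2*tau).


k_inf = eta*f*p*eps = 1.578*0.902*0.619*1.047 = 0.9224671
P_TNL = 1/(1 + L^2*B^2) = 1/(1 + 43.2*0.00266) = 0.8969318
P_FNL = exp(-B^2*tau) = exp(-0.00266*85.2) = 0.7972141
k_eff = k_inf * P_TNL * P_FNL = 0.9224671 * 0.8969318 * 0.7972141
k_eff = 0.65961

0.65961


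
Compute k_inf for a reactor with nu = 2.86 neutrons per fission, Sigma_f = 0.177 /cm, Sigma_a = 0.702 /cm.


k_inf = nu * Sigma_f / Sigma_a
k_inf = 2.86 * 0.177 / 0.702
k_inf = 0.72111

0.72111


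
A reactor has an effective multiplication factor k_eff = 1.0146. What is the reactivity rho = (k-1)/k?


rho = (k_eff - 1) / k_eff
rho = (1.0146 - 1) / 1.0146
rho = 0.014390

0.014390


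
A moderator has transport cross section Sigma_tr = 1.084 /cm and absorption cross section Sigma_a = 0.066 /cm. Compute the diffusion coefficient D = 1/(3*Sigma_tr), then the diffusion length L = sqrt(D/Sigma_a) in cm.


D = 1 / (3 * Sigma_tr) = 1 / (3 * 1.084) = 0.3075031 cm
L = sqrt(D / Sigma_a)
L = sqrt(0.3075031 / 0.066)
L = 2.1585 cm

2.1585


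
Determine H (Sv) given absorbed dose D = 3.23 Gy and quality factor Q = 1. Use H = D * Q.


H = D * Q
H = 3.23 * 1
H = 3.2300 Sv

3.2300


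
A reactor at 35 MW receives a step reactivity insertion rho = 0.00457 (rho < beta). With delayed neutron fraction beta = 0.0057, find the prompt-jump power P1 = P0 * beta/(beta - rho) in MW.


P1/P0 = beta / (beta - rho)
P1/P0 = 0.0057 / (0.0057 - 0.00457) = 5.044248
P1 = 35 * 5.044248 = 176.55 MW

176.55


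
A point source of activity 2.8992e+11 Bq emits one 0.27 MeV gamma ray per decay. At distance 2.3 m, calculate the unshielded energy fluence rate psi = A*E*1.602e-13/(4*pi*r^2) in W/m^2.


psi = A * E * 1.602e-13 / (4*pi*r^2)
psi = 2.8992e+11 * 0.27 * 1.602e-13 / (4*pi*2.3^2)
psi = 1.8864e-04 W/m^2

1.8864e-04


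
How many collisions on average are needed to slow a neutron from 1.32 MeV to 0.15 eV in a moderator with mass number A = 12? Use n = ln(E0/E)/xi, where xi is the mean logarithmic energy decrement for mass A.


xi = 1 + (A-1)^2/(2A)*ln((A-1)/(A+1)) = 0.1577690 (for A = 12)
n = ln(E0/E) / xi
n = ln(1.32e6 / 0.15) / 0.1577690
n = ln(8.800000e+06) / 0.1577690 = 101.35

101.35


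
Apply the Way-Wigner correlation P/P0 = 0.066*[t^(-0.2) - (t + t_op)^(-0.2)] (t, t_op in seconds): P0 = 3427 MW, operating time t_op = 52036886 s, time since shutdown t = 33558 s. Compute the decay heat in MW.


P/P0 = 0.066 * [t^(-0.2) - (t + t_op)^(-0.2)]
P/P0 = 0.066 * [33558^(-0.2) - (33558 + 52036886)^(-0.2)]
P/P0 = 0.066 * [0.1244058 - 0.02862080] = 0.006321810
P = 3427 * 0.006321810 = 21.665 MW

21.665


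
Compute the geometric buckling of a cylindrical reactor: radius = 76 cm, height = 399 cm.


B^2 = (2.405/R)^2 + (pi/H)^2
B^2 = (2.405/76)^2 + (pi/399)^2
B^2 = 0.0010634 /cm^2

0.0010634


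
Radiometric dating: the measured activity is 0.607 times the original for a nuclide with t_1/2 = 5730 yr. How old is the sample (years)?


lambda = ln(2) / t_half = ln(2) / 5730 = 1.209681e-04 /yr
t = -ln(A/A0) / lambda
t = -ln(0.607) / 1.209681e-04
t = 4126.9 yr

4126.9


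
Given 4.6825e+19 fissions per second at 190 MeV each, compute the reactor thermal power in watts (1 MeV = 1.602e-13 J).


P = fission_rate * E_MeV * 1.602e-13
P = 4.6825e+19 * 190 * 1.602e-13
P = 1.4253e+09 W

1.4253e+09


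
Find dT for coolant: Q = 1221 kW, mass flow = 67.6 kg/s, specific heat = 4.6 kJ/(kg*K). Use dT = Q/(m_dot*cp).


dT = Q / (m_dot * cp)
dT = 1221 / (67.6 * 4.6)
dT = 3.9266 C

3.9266


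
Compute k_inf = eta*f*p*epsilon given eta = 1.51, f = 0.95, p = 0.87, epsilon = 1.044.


k_inf = eta * f * p * epsilon
k_inf = 1.51 * 0.95 * 0.87 * 1.044
k_inf = 1.3029

1.3029


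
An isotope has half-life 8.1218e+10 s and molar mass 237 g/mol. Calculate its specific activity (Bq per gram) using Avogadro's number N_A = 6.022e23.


lambda = ln(2) / t_half = ln(2) / 8.1218e+10 = 8.534403e-12 /s
SA = lambda * N_A / M
SA = 8.534403e-12 * 6.022e23 / 237
SA = 2.1685e+10 Bq/g

2.1685e+10


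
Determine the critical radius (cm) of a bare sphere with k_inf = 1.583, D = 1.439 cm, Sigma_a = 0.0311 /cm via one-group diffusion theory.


L^2 = D / Sigma_a = 1.439 / 0.0311 = 46.27010 cm^2
B_m^2 = (k_inf - 1) / L^2 = (1.583 - 1) / 46.27010 = 0.01259993 /cm^2
For a bare sphere: B_g = pi/R, so R_c = pi / sqrt(B_m^2)
R_c = pi / sqrt(0.01259993) = 27.988 cm

27.988


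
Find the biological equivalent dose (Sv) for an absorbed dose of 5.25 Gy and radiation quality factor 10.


H = D * Q
H = 5.25 * 10
H = 52.500 Sv

52.500


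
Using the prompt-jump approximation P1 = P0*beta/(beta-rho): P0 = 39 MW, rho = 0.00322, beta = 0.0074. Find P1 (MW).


P1/P0 = beta / (beta - rho)
P1/P0 = 0.0074 / (0.0074 - 0.00322) = 1.770335
P1 = 39 * 1.770335 = 69.043 MW

69.043


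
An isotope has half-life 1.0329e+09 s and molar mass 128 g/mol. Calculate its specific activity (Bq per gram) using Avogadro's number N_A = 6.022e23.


lambda = ln(2) / t_half = ln(2) / 1.0329e+09 = 6.710690e-10 /s
SA = lambda * N_A / M
SA = 6.710690e-10 * 6.022e23 / 128
SA = 3.1572e+12 Bq/g

3.1572e+12


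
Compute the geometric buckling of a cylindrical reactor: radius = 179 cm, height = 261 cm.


B^2 = (2.405/R)^2 + (pi/H)^2
B^2 = (2.405/179)^2 + (pi/261)^2
B^2 = 3.2540e-04 /cm^2

3.2540e-04


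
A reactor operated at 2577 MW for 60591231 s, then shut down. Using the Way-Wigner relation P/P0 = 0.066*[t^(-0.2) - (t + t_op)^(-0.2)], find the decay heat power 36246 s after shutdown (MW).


P/P0 = 0.066 * [t^(-0.2) - (t + t_op)^(-0.2)]
P/P0 = 0.066 * [36246^(-0.2) - (36246 + 60591231)^(-0.2)]
P/P0 = 0.066 * [0.1225034 - 0.02776298] = 0.006252868
P = 2577 * 0.006252868 = 16.114 MW

16.114


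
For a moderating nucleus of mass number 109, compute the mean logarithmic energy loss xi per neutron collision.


xi = 1 + (A-1)^2/(2A) * ln((A-1)/(A+1))
xi = 1 + (109-1)^2/(2*109) * ln((109-1)/(109 +1))
xi = 0.018237

0.018237


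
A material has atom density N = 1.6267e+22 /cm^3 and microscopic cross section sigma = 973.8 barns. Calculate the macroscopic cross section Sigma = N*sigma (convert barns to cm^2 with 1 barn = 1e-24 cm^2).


Sigma = N * sigma_barns * 1e-24
Sigma = 1.6267e+22 * 973.8 * 1e-24
Sigma = 15.841 /cm

15.841


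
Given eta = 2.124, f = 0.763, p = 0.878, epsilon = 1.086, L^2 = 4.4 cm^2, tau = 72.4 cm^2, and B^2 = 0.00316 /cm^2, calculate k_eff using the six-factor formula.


k_inf = eta*f*p*eps = 2.124*0.763*0.878*1.086 = 1.545267
P_TNL = 1/(1 + L^2*B^2) = 1/(1 + 4.4*0.00316) = 0.9862867
P_FNL = exp(-B^2*tau) = exp(-0.00316*72.4) = 0.7955003
k_eff = k_inf * P_TNL * P_FNL = 1.545267 * 0.9862867 * 0.7955003
k_eff = 1.2124

1.2124


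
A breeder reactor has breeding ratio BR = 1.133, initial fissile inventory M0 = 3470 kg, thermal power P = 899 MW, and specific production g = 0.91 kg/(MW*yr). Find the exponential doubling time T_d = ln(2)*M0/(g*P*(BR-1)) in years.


Breeding gain G = BR - 1 = 1.133 - 1 = 0.133
Fissile production rate = g * P * G = 0.91 * 899 * 0.133 = 108.80597 kg/yr
T_d = ln(2) * M0 / (g * P * G)
T_d = ln(2) * 3470 / 108.80597 = 22.106 yr

22.106


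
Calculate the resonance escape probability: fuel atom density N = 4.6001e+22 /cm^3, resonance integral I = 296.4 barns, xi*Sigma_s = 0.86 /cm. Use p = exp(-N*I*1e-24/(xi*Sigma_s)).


p = exp(-N * I * 1e-24 / (xi*Sigma_s))
p = exp(-4.6001e+22 * 296.4 * 1e-24 / 0.86)
p = 1.3019e-07

1.3019e-07


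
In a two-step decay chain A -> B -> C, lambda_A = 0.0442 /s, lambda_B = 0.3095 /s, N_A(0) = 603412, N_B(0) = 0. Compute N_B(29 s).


N_B(t) = lambda_A * N_A0 / (lambda_B - lambda_A) * [exp(-lambda_A*t) - exp(-lambda_B*t)]
exp(-0.0442*29) = 0.2775373; exp(-0.3095*29) = 1.264707e-04
N_B = 0.0442 * 603412 / (0.3095 - 0.0442) * (0.2775373 - 1.264707e-04)
N_B = 27888

27888


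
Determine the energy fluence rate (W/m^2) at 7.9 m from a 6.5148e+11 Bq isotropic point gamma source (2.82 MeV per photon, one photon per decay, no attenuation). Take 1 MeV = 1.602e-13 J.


psi = A * E * 1.602e-13 / (4*pi*r^2)
psi = 6.5148e+11 * 2.82 * 1.602e-13 / (4*pi*7.9^2)
psi = 3.7527e-04 W/m^2

3.7527e-04


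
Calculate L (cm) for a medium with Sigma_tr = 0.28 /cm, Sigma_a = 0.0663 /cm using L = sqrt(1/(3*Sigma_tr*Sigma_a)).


D = 1 / (3 * Sigma_tr) = 1 / (3 * 0.28) = 1.190476 cm
L = sqrt(D / Sigma_a)
L = sqrt(1.190476 / 0.0663)
L = 4.2374 cm

4.2374


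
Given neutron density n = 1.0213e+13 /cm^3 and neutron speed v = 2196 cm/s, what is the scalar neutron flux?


phi = n * v
phi = 1.0213e+13 * 2196
phi = 2.2428e+16 /cm^2/s

2.2428e+16


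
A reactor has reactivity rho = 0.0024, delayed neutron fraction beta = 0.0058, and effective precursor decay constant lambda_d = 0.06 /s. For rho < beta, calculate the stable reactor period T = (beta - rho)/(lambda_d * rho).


T = (beta - rho) / (lambda_d * rho)
T = (0.0058 - 0.0024) / (0.06 * 0.0024)
T = 23.611 s

23.611


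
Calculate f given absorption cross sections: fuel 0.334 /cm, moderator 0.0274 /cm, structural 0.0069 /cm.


f = Sigma_a_fuel / (Sigma_a_fuel + Sigma_a_mod + Sigma_a_other)
f = 0.334 / (0.334 + 0.0274 + 0.0069)
f = 0.90687

0.90687


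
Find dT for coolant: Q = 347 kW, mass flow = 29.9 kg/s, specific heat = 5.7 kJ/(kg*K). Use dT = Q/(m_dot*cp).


dT = Q / (m_dot * cp)
dT = 347 / (29.9 * 5.7)
dT = 2.0360 C

2.0360


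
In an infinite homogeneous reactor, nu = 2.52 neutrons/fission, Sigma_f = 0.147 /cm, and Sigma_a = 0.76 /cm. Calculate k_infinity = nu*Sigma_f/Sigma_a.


k_inf = nu * Sigma_f / Sigma_a
k_inf = 2.52 * 0.147 / 0.76
k_inf = 0.48742

0.48742


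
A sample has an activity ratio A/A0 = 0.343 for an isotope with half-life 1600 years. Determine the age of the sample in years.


lambda = ln(2) / t_half = ln(2) / 1600 = 4.332170e-04 /yr
t = -ln(A/A0) / lambda
t = -ln(0.343) / 4.332170e-04
t = 2470.0 yr

2470.0


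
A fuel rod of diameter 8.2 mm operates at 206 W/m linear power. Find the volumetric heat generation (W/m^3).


r = D / 2 / 1000 = 8.2 / 2 / 1000 = 0.0041 m
q''' = q' / (pi * r^2)
q''' = 206 / (pi * 0.0041^2)
q''' = 3.9008e+06 W/m^3

3.9008e+06


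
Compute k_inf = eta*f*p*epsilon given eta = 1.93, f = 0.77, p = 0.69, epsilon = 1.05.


k_inf = eta * f * p * epsilon
k_inf = 1.93 * 0.77 * 0.69 * 1.05
k_inf = 1.0767

1.0767


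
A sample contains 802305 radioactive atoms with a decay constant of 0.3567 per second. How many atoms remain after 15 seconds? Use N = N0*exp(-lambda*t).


N = N0 * exp(-lambda * t)
N = 802305 * exp(-0.3567 * 15)
N = 3807.6

3807.6


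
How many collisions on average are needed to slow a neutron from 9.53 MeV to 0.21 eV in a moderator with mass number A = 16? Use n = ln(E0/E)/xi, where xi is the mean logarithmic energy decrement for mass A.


xi = 1 + (A-1)^2/(2A)*ln((A-1)/(A+1)) = 0.1199467 (for A = 16)
n = ln(E0/E) / xi
n = ln(9.53e6 / 0.21) / 0.1199467
n = ln(4.538095e+07) / 0.1199467 = 146.99

146.99


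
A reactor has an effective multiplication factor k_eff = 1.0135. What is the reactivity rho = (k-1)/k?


rho = (k_eff - 1) / k_eff
rho = (1.0135 - 1) / 1.0135
rho = 0.013320

0.013320


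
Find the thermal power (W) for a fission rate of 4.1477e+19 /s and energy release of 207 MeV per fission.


P = fission_rate * E_MeV * 1.602e-13
P = 4.1477e+19 * 207 * 1.602e-13
P = 1.3754e+09 W

1.3754e+09


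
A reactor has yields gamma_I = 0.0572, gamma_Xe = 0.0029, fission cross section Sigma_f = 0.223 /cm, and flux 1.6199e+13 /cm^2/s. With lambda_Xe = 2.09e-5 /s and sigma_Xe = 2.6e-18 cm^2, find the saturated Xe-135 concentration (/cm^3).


Xe_eq = (gamma_I + gamma_Xe) * Sigma_f * phi / (lambda_Xe + sigma_Xe * phi)
Numerator = (0.0572 + 0.0029) * 0.223 * 1.6199e+13 = 2.171039e+11
Denominator = 2.09e-5 + 2.6e-18 * 1.6199e+13 = 6.301740e-05
Xe_eq = 2.171039e+11 / 6.301740e-05 = 3.4451e+15 /cm^3

3.4451e+15


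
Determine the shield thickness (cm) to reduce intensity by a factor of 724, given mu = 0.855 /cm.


x = ln(factor) / mu
x = ln(724) / 0.855
x = 7.7015 cm

7.7015


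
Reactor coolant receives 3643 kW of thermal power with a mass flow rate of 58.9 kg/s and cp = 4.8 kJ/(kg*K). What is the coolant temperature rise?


dT = Q / (m_dot * cp)
dT = 3643 / (58.9 * 4.8)
dT = 12.886 C

12.886


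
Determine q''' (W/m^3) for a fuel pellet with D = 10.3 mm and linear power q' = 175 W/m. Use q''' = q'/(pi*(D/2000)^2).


r = D / 2 / 1000 = 10.3 / 2 / 1000 = 0.00515 m
q''' = q' / (pi * r^2)
q''' = 175 / (pi * 0.00515^2)
q''' = 2.1003e+06 W/m^3

2.1003e+06


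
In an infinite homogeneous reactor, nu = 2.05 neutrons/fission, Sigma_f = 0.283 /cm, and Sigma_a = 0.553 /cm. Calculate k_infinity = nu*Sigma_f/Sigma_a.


k_inf = nu * Sigma_f / Sigma_a
k_inf = 2.05 * 0.283 / 0.553
k_inf = 1.0491

1.0491


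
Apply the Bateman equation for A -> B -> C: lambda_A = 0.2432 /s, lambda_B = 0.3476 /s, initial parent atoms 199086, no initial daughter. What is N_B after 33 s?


N_B(t) = lambda_A * N_A0 / (lambda_B - lambda_A) * [exp(-lambda_A*t) - exp(-lambda_B*t)]
exp(-0.2432*33) = 3.269838e-04; exp(-0.3476*33) = 1.043025e-05
N_B = 0.2432 * 199086 / (0.3476 - 0.2432) * (3.269838e-04 - 1.043025e-05)
N_B = 146.81

146.81


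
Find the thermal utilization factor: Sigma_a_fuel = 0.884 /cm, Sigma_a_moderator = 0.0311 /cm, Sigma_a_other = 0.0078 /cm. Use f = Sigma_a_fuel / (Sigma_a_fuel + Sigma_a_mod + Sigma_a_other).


f = Sigma_a_fuel / (Sigma_a_fuel + Sigma_a_mod + Sigma_a_other)
f = 0.884 / (0.884 + 0.0311 + 0.0078)
f = 0.95785

0.95785


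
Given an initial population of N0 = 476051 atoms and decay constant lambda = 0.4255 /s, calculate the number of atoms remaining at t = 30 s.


N = N0 * exp(-lambda * t)
N = 476051 * exp(-0.4255 * 30)
N = 1.3611

1.3611


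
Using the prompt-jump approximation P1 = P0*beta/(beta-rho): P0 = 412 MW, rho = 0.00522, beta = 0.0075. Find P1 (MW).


P1/P0 = beta / (beta - rho)
P1/P0 = 0.0075 / (0.0075 - 0.00522) = 3.289474
P1 = 412 * 3.289474 = 1355.3 MW

1355.3


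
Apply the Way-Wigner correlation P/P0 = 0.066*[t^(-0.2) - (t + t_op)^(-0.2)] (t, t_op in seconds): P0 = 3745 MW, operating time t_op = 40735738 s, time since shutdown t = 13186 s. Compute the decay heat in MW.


P/P0 = 0.066 * [t^(-0.2) - (t + t_op)^(-0.2)]
P/P0 = 0.066 * [13186^(-0.2) - (13186 + 40735738)^(-0.2)]
P/P0 = 0.066 * [0.1499607 - 0.03005916] = 0.007913502
P = 3745 * 0.007913502 = 29.636 MW

29.636


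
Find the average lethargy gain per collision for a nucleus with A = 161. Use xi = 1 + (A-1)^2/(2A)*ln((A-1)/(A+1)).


xi = 1 + (A-1)^2/(2A) * ln((A-1)/(A+1))
xi = 1 + (161-1)^2/(2*161) * ln((161-1)/(161 +1))
xi = 0.012371

0.012371


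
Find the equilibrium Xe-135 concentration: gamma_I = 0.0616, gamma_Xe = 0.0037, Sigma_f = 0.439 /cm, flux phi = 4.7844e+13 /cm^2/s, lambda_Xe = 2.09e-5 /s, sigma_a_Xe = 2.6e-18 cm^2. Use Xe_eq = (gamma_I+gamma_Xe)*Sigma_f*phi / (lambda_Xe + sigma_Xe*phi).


Xe_eq = (gamma_I + gamma_Xe) * Sigma_f * phi / (lambda_Xe + sigma_Xe * phi)
Numerator = (0.0616 + 0.0037) * 0.439 * 4.7844e+13 = 1.371530e+12
Denominator = 2.09e-5 + 2.6e-18 * 4.7844e+13 = 1.452944e-04
Xe_eq = 1.371530e+12 / 1.452944e-04 = 9.4397e+15 /cm^3

9.4397e+15


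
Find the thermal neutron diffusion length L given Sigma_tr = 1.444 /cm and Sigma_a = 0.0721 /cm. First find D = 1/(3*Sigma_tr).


D = 1 / (3 * Sigma_tr) = 1 / (3 * 1.444) = 0.2308403 cm
L = sqrt(D / Sigma_a)
L = sqrt(0.2308403 / 0.0721)
L = 1.7893 cm

1.7893


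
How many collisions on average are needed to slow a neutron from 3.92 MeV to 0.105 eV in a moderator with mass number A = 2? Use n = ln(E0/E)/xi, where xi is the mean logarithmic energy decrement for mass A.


xi = 1 + (A-1)^2/(2A)*ln((A-1)/(A+1)) = 0.7253469 (for A = 2)
n = ln(E0/E) / xi
n = ln(3.92e6 / 0.105) / 0.7253469
n = ln(3.733333e+07) / 0.7253469 = 24.037

24.037


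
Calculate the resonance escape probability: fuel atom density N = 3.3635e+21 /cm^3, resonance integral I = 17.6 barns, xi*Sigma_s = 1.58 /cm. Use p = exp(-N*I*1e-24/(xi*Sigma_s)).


p = exp(-N * I * 1e-24 / (xi*Sigma_s))
p = exp(-3.3635e+21 * 17.6 * 1e-24 / 1.58)
p = 0.96323

0.96323


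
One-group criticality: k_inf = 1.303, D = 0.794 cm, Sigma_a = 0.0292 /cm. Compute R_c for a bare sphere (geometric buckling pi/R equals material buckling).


L^2 = D / Sigma_a = 0.794 / 0.0292 = 27.19178 cm^2
B_m^2 = (k_inf - 1) / L^2 = (1.303 - 1) / 27.19178 = 0.01114307 /cm^2
For a bare sphere: B_g = pi/R, so R_c = pi / sqrt(B_m^2)
R_c = pi / sqrt(0.01114307) = 29.761 cm

29.761


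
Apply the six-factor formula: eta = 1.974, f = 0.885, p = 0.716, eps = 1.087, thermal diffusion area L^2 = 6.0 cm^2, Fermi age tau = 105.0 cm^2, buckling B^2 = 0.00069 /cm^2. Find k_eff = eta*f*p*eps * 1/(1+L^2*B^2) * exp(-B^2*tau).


k_inf = eta*f*p*eps = 1.974*0.885*0.716*1.087 = 1.359668
P_TNL = 1/(1 + L^2*B^2) = 1/(1 + 6.0*0.00069) = 0.9958771
P_FNL = exp(-B^2*tau) = exp(-0.00069*105.0) = 0.9301123
k_eff = k_inf * P_TNL * P_FNL = 1.359668 * 0.9958771 * 0.9301123
k_eff = 1.2594

1.2594


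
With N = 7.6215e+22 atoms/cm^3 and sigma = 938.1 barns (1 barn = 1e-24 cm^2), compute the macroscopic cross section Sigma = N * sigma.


Sigma = N * sigma_barns * 1e-24
Sigma = 7.6215e+22 * 938.1 * 1e-24
Sigma = 71.497 /cm

71.497


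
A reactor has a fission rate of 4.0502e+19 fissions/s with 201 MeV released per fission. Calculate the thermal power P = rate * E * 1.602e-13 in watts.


P = fission_rate * E_MeV * 1.602e-13
P = 4.0502e+19 * 201 * 1.602e-13
P = 1.3042e+09 W

1.3042e+09


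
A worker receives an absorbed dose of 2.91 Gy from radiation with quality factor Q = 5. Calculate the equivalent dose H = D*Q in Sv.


H = D * Q
H = 2.91 * 5
H = 14.550 Sv

14.550


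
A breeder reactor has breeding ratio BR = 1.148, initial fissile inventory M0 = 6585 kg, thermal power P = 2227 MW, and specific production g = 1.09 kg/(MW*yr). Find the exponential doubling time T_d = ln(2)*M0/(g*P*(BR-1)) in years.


Breeding gain G = BR - 1 = 1.148 - 1 = 0.148
Fissile production rate = g * P * G = 1.09 * 2227 * 0.148 = 359.25964 kg/yr
T_d = ln(2) * M0 / (g * P * G)
T_d = ln(2) * 6585 / 359.25964 = 12.705 yr

12.705


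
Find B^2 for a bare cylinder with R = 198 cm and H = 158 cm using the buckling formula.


B^2 = (2.405/R)^2 + (pi/H)^2
B^2 = (2.405/198)^2 + (pi/158)^2
B^2 = 5.4289e-04 /cm^2

5.4289e-04


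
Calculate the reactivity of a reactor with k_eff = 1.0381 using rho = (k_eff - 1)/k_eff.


rho = (k_eff - 1) / k_eff
rho = (1.0381 - 1) / 1.0381
rho = 0.036702

0.036702


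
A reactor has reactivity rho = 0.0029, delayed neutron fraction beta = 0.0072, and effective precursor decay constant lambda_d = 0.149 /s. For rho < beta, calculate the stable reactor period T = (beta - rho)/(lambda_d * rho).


T = (beta - rho) / (lambda_d * rho)
T = (0.0072 - 0.0029) / (0.149 * 0.0029)
T = 9.9514 s

9.9514


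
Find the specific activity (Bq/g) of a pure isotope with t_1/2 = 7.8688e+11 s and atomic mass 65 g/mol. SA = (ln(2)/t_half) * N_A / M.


lambda = ln(2) / t_half = ln(2) / 7.8688e+11 = 8.808804e-13 /s
SA = lambda * N_A / M
SA = 8.808804e-13 * 6.022e23 / 65
SA = 8.1610e+09 Bq/g

8.1610e+09


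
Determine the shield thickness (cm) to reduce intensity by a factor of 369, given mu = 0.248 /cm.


x = ln(factor) / mu
x = ln(369) / 0.248
x = 23.834 cm

23.834


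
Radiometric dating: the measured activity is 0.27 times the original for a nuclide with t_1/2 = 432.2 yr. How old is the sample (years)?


lambda = ln(2) / t_half = ln(2) / 432.2 = 0.001603765 /yr
t = -ln(A/A0) / lambda
t = -ln(0.27) / 0.001603765
t = 816.41 yr

816.41


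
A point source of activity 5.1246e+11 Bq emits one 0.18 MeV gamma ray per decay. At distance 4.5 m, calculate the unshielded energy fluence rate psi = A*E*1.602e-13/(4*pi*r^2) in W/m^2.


psi = A * E * 1.602e-13 / (4*pi*r^2)
psi = 5.1246e+11 * 0.18 * 1.602e-13 / (4*pi*4.5^2)
psi = 5.8071e-05 W/m^2

5.8071e-05


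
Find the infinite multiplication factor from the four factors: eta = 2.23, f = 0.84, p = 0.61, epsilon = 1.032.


k_inf = eta * f * p * epsilon
k_inf = 2.23 * 0.84 * 0.61 * 1.032
k_inf = 1.1792

1.1792


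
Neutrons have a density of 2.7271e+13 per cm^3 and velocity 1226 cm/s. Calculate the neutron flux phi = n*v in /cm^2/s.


phi = n * v
phi = 2.7271e+13 * 1226
phi = 3.3434e+16 /cm^2/s

3.3434e+16


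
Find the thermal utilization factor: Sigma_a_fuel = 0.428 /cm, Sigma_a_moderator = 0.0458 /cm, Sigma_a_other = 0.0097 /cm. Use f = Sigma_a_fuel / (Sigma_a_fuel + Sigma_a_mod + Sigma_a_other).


f = Sigma_a_fuel / (Sigma_a_fuel + Sigma_a_mod + Sigma_a_other)
f = 0.428 / (0.428 + 0.0458 + 0.0097)
f = 0.88521

0.88521


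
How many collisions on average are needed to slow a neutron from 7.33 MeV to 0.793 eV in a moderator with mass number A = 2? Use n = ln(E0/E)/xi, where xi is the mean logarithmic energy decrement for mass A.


xi = 1 + (A-1)^2/(2A)*ln((A-1)/(A+1)) = 0.7253469 (for A = 2)
n = ln(E0/E) / xi
n = ln(7.33e6 / 0.793) / 0.7253469
n = ln(9.243380e+06) / 0.7253469 = 22.113

22.113


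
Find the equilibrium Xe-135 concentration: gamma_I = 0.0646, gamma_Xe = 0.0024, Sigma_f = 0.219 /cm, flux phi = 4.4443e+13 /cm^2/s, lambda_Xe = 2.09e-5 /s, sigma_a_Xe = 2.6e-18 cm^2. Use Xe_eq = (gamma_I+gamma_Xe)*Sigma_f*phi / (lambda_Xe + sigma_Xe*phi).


Xe_eq = (gamma_I + gamma_Xe) * Sigma_f * phi / (lambda_Xe + sigma_Xe * phi)
Numerator = (0.0646 + 0.0024) * 0.219 * 4.4443e+13 = 6.521121e+11
Denominator = 2.09e-5 + 2.6e-18 * 4.4443e+13 = 1.364518e-04
Xe_eq = 6.521121e+11 / 1.364518e-04 = 4.7791e+15 /cm^3

4.7791e+15


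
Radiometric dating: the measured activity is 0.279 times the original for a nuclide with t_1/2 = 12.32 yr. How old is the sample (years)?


lambda = ln(2) / t_half = ln(2) / 12.32 = 0.05626195 /yr
t = -ln(A/A0) / lambda
t = -ln(0.279) / 0.05626195
t = 22.689 yr

22.689


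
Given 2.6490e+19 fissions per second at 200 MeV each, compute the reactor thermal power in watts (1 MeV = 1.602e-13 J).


P = fission_rate * E_MeV * 1.602e-13
P = 2.6490e+19 * 200 * 1.602e-13
P = 8.4874e+08 W

8.4874e+08


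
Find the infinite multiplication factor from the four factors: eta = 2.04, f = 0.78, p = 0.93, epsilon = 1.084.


k_inf = eta * f * p * epsilon
k_inf = 2.04 * 0.78 * 0.93 * 1.084
k_inf = 1.6041

1.6041


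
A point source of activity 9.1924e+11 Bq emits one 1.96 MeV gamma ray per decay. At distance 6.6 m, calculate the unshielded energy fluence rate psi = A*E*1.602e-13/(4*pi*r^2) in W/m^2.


psi = A * E * 1.602e-13 / (4*pi*r^2)
psi = 9.1924e+11 * 1.96 * 1.602e-13 / (4*pi*6.6^2)
psi = 5.2729e-04 W/m^2

5.2729e-04


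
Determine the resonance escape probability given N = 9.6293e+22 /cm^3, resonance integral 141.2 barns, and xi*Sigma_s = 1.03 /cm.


p = exp(-N * I * 1e-24 / (xi*Sigma_s))
p = exp(-9.6293e+22 * 141.2 * 1e-24 / 1.03)
p = 1.8496e-06

1.8496e-06


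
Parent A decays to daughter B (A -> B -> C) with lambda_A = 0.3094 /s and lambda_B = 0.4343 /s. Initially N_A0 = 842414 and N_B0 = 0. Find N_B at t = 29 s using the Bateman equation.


N_B(t) = lambda_A * N_A0 / (lambda_B - lambda_A) * [exp(-lambda_A*t) - exp(-lambda_B*t)]
exp(-0.3094*29) = 1.268380e-04; exp(-0.4343*29) = 3.389934e-06
N_B = 0.3094 * 842414 / (0.4343 - 0.3094) * (1.268380e-04 - 3.389934e-06)
N_B = 257.61

257.61


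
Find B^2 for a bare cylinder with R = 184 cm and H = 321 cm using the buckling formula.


B^2 = (2.405/R)^2 + (pi/H)^2
B^2 = (2.405/184)^2 + (pi/321)^2
B^2 = 2.6663e-04 /cm^2

2.6663e-04


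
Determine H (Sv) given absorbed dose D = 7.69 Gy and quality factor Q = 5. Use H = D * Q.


H = D * Q
H = 7.69 * 5
H = 38.450 Sv

38.450


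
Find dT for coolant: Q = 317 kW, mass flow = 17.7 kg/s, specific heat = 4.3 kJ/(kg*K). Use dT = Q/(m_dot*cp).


dT = Q / (m_dot * cp)
dT = 317 / (17.7 * 4.3)
dT = 4.1650 C

4.1650


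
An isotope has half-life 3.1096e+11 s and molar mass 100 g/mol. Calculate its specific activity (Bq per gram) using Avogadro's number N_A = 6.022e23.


lambda = ln(2) / t_half = ln(2) / 3.1096e+11 = 2.229056e-12 /s
SA = lambda * N_A / M
SA = 2.229056e-12 * 6.022e23 / 100
SA = 1.3423e+10 Bq/g

1.3423e+10


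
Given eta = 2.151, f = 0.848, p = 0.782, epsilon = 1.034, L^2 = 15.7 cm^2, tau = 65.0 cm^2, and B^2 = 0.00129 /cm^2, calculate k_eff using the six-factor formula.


k_inf = eta*f*p*eps = 2.151*0.848*0.782*1.034 = 1.474903
P_TNL = 1/(1 + L^2*B^2) = 1/(1 + 15.7*0.00129) = 0.9801490
P_FNL = exp(-B^2*tau) = exp(-0.00129*65.0) = 0.9195692
k_eff = k_inf * P_TNL * P_FNL = 1.474903 * 0.9801490 * 0.9195692
k_eff = 1.3294

1.3294


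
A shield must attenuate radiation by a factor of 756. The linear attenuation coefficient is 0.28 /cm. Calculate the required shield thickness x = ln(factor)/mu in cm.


x = ln(factor) / mu
x = ln(756) / 0.28
x = 23.672 cm

23.672


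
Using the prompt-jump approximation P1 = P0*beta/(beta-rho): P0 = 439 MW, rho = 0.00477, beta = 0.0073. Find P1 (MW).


P1/P0 = beta / (beta - rho)
P1/P0 = 0.0073 / (0.0073 - 0.00477) = 2.885375
P1 = 439 * 2.885375 = 1266.7 MW

1266.7


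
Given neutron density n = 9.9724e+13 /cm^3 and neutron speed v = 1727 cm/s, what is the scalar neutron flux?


phi = n * v
phi = 9.9724e+13 * 1727
phi = 1.7222e+17 /cm^2/s

1.7222e+17


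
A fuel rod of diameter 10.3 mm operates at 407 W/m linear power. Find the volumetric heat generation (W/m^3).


r = D / 2 / 1000 = 10.3 / 2 / 1000 = 0.00515 m
q''' = q' / (pi * r^2)
q''' = 407 / (pi * 0.00515^2)
q''' = 4.8846e+06 W/m^3

4.8846e+06


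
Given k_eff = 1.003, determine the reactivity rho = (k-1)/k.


rho = (k_eff - 1) / k_eff
rho = (1.003 - 1) / 1.003
rho = 0.0029910

0.0029910


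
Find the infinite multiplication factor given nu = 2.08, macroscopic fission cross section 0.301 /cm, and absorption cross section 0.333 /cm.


k_inf = nu * Sigma_f / Sigma_a
k_inf = 2.08 * 0.301 / 0.333
k_inf = 1.8801

1.8801


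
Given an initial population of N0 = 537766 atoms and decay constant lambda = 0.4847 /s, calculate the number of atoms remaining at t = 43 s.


N = N0 * exp(-lambda * t)
N = 537766 * exp(-0.4847 * 43)
N = 4.7751e-04

4.7751e-04


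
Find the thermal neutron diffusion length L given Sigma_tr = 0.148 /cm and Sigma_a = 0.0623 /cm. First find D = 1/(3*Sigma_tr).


D = 1 / (3 * Sigma_tr) = 1 / (3 * 0.148) = 2.252252 cm
L = sqrt(D / Sigma_a)
L = sqrt(2.252252 / 0.0623)
L = 6.0126 cm

6.0126


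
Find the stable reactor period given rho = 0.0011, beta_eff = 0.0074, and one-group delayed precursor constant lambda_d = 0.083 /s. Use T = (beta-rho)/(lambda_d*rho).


T = (beta - rho) / (lambda_d * rho)
T = (0.0074 - 0.0011) / (0.083 * 0.0011)
T = 69.003 s

69.003


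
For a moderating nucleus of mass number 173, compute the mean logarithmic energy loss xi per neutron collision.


xi = 1 + (A-1)^2/(2A) * ln((A-1)/(A+1))
xi = 1 + (173-1)^2/(2*173) * ln((173-1)/(173 +1))
xi = 0.011516

0.011516


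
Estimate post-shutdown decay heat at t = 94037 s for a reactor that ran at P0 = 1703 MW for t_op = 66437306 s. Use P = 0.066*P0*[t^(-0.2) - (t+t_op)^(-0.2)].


P/P0 = 0.066 * [t^(-0.2) - (t + t_op)^(-0.2)]
P/P0 = 0.066 * [94037^(-0.2) - (94037 + 66437306)^(-0.2)]
P/P0 = 0.066 * [0.1012372 - 0.02725177] = 0.004883038
P = 1703 * 0.004883038 = 8.3158 MW

8.3158


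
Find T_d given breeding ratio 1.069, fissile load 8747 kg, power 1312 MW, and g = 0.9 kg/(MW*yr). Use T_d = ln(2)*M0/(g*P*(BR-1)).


Breeding gain G = BR - 1 = 1.069 - 1 = 0.069
Fissile production rate = g * P * G = 0.9 * 1312 * 0.069 = 81.4752 kg/yr
T_d = ln(2) * M0 / (g * P * G)
T_d = ln(2) * 8747 / 81.4752 = 74.415 yr

74.415


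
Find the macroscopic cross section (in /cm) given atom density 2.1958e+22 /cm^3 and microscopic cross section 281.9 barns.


Sigma = N * sigma_barns * 1e-24
Sigma = 2.1958e+22 * 281.9 * 1e-24
Sigma = 6.1900 /cm

6.1900


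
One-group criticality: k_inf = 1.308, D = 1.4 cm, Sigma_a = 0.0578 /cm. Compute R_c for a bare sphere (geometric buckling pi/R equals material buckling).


L^2 = D / Sigma_a = 1.4 / 0.0578 = 24.22145 cm^2
B_m^2 = (k_inf - 1) / L^2 = (1.308 - 1) / 24.22145 = 0.01271600 /cm^2
For a bare sphere: B_g = pi/R, so R_c = pi / sqrt(B_m^2)
R_c = pi / sqrt(0.01271600) = 27.860 cm

27.860
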